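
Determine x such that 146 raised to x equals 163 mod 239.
126

Baby-step giant-step with step n = ⌈√239⌉ = 16.
Baby steps 146^j mod 239 (j:value) for j=0..15: 0:1, 1:146, 2:45, 3:117, 4:113, 5:7, 6:66, 7:76, 8:102, 9:74, 10:49, 11:223, 12:54, 13:236, 14:40, 15:104.
Giant-step multiplier: 146^(-16) ≡ 146^(238-16) = 146^222 ≡ 32 (mod 239).
Giant steps γ_i = 163·32^i mod 239: γ_0=163, γ_1=197, γ_2=90, γ_3=12, γ_4=145, γ_5=99, γ_6=61, γ_7=40 (in table at j=14).
x = i·n + j = 7·16 + 14 = 126.
Check: 146^126 ≡ 163 (mod 239).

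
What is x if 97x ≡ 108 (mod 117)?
x ≡ 18 (mod 117)

gcd(97, 117) = 1, which divides 108, so solutions exist.
Find 97^(-1) mod 117 by the extended Euclidean algorithm:
117 = 1 × 97 + 20  ⟹  20 = (1)·117 + (-1)·97
97 = 4 × 20 + 17  ⟹  17 = (-4)·117 + (5)·97
20 = 1 × 17 + 3  ⟹  3 = (5)·117 + (-6)·97
17 = 5 × 3 + 2  ⟹  2 = (-29)·117 + (35)·97
3 = 1 × 2 + 1  ⟹  1 = (34)·117 + (-41)·97
So (-41)·97 ≡ 1 (mod 117), i.e. 97^(-1) ≡ -41 ≡ 76 (mod 117).
x ≡ 76 × 108 = 8208 ≡ 18 (mod 117).
Check: 97 × 18 = 1746 ≡ 108 (mod 117).
Unique solution: x ≡ 18 (mod 117)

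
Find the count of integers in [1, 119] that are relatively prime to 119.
96

119 = 7 × 17
φ(n) = n × ∏(1 - 1/p) for each prime p dividing n
φ(119) = 119 × (1 - 1/7) × (1 - 1/17) = 96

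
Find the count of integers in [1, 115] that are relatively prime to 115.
88

115 = 5 × 23
φ(n) = n × ∏(1 - 1/p) for each prime p dividing n
φ(115) = 115 × (1 - 1/5) × (1 - 1/23) = 88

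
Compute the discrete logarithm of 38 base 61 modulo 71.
48

Baby-step giant-step with step n = ⌈√71⌉ = 9.
Baby steps 61^j mod 71 (j:value) for j=0..8: 0:1, 1:61, 2:29, 3:65, 4:60, 5:39, 6:36, 7:66, 8:50.
Giant-step multiplier: 61^(-9) ≡ 61^(70-9) = 61^61 ≡ 47 (mod 71).
Giant steps γ_i = 38·47^i mod 71: γ_0=38, γ_1=11, γ_2=20, γ_3=17, γ_4=18, γ_5=65 (in table at j=3).
x = i·n + j = 5·9 + 3 = 48.
Check: 61^48 ≡ 38 (mod 71).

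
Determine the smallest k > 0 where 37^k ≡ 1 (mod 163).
54

163 is prime, so ord(37) divides φ(163) = 162.
Divisors of 162: 1, 2, 3, 6, 9, 18, 27, 54, 81, 162.
Repeated squaring: 37^1 ≡ 37, 37^2 ≡ 65, 37^4 ≡ 150, 37^8 ≡ 6, 37^16 ≡ 36, 37^32 ≡ 155, 37^64 ≡ 64, 37^128 ≡ 21 (mod 163).
Test 37^d mod 163 for each divisor d in increasing order:
37^1 ≡ 37
37^2 ≡ 65
37^3 = 37^2·37^1 ≡ 123
37^6 = 37^4·37^2 ≡ 133
37^9 = 37^8·37^1 ≡ 59
37^18 = 37^16·37^2 ≡ 58
37^27 = 37^16·37^8·37^2·37^1 ≡ 162
37^54 = 37^32·37^16·37^4·37^2 ≡ 1  ← first divisor giving 1
The order is 54.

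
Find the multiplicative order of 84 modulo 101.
5

101 is prime, so ord(84) divides φ(101) = 100.
Divisors of 100: 1, 2, 4, 5, 10, 20, 25, 50, 100.
Repeated squaring: 84^1 ≡ 84, 84^2 ≡ 87, 84^4 ≡ 95, 84^8 ≡ 36, 84^16 ≡ 84, 84^32 ≡ 87, 84^64 ≡ 95 (mod 101).
Test 84^d mod 101 for each divisor d in increasing order:
84^1 ≡ 84
84^2 ≡ 87
84^4 ≡ 95
84^5 = 84^4·84^1 ≡ 1  ← first divisor giving 1
The order is 5.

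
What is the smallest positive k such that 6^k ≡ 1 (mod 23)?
11

23 is prime, so ord(6) divides φ(23) = 22.
Divisors of 22: 1, 2, 11, 22.
Repeated squaring: 6^1 ≡ 6, 6^2 ≡ 13, 6^4 ≡ 8, 6^8 ≡ 18, 6^16 ≡ 2 (mod 23).
Test 6^d mod 23 for each divisor d in increasing order:
6^1 ≡ 6
6^2 ≡ 13
6^11 = 6^8·6^2·6^1 ≡ 1  ← first divisor giving 1
The order is 11.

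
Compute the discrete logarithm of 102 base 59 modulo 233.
88

Baby-step giant-step with step n = ⌈√233⌉ = 16.
Baby steps 59^j mod 233 (j:value) for j=0..15: 0:1, 1:59, 2:219, 3:106, 4:196, 5:147, 6:52, 7:39, 8:204, 9:153, 10:173, 11:188, 12:141, 13:164, 14:123, 15:34.
Giant-step multiplier: 59^(-16) ≡ 59^(232-16) = 59^216 ≡ 64 (mod 233).
Giant steps γ_i = 102·64^i mod 233: γ_0=102, γ_1=4, γ_2=23, γ_3=74, γ_4=76, γ_5=204 (in table at j=8).
x = i·n + j = 5·16 + 8 = 88.
Check: 59^88 ≡ 102 (mod 233).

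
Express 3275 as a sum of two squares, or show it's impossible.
Not possible

Factorization: 3275 = 5^2 × 131
By Fermat: n is sum of two squares iff every prime p ≡ 3 (mod 4) appears to even power.
Prime(s) ≡ 3 (mod 4) with odd exponent: [(131, 1)]
Therefore 3275 cannot be expressed as a² + b².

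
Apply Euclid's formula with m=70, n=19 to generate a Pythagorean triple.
(4539, 2660, 5261)

Euclid's formula: a = m² - n², b = 2mn, c = m² + n²
m = 70, n = 19
a = 70² - 19² = 4900 - 361 = 4539
b = 2 × 70 × 19 = 2660
c = 70² + 19² = 4900 + 361 = 5261
Verification: 4539² + 2660² = 20602521 + 7075600 = 27678121 = 5261² ✓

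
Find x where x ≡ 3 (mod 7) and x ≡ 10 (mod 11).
10

Using Chinese Remainder Theorem:
M = 7 × 11 = 77
M1 = 11, M2 = 7
y1 = 11^(-1) mod 7 = 2
y2 = 7^(-1) mod 11 = 8
x = (3×11×2 + 10×7×8) mod 77 = 10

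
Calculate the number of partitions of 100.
190569292

p(n) counts ways to write n as a sum of positive integers (order ignored).
Euler's pentagonal recurrence: p(k) = p(k-1) + p(k-2) - p(k-5) - p(k-7) + p(k-12) + p(k-15) - ... (offsets j(3j∓1)/2, signs ++--, p(0)=1, p(<0)=0).
DP table for k = 0..99: p(0)=1, p(1)=1, p(2)=2, p(3)=3, p(4)=5, p(5)=7, p(6)=11, p(7)=15, p(8)=22, p(9)=30, p(10)=42, p(11)=56, p(12)=77, p(13)=101, p(14)=135, p(15)=176, p(16)=231, p(17)=297, p(18)=385, p(19)=490, p(20)=627, p(21)=792, p(22)=1002, p(23)=1255, p(24)=1575, p(25)=1958, p(26)=2436, p(27)=3010, p(28)=3718, p(29)=4565, p(30)=5604, p(31)=6842, p(32)=8349, p(33)=10143, p(34)=12310, p(35)=14883, p(36)=17977, p(37)=21637, p(38)=26015, p(39)=31185, p(40)=37338, p(41)=44583, p(42)=53174, p(43)=63261, p(44)=75175, p(45)=89134, p(46)=105558, p(47)=124754, p(48)=147273, p(49)=173525, p(50)=204226, p(51)=239943, p(52)=281589, p(53)=329931, p(54)=386155, p(55)=451276, p(56)=526823, p(57)=614154, p(58)=715220, p(59)=831820, p(60)=966467, p(61)=1121505, p(62)=1300156, p(63)=1505499, p(64)=1741630, p(65)=2012558, p(66)=2323520, p(67)=2679689, p(68)=3087735, p(69)=3554345, p(70)=4087968, p(71)=4697205, p(72)=5392783, p(73)=6185689, p(74)=7089500, p(75)=8118264, p(76)=9289091, p(77)=10619863, p(78)=12132164, p(79)=13848650, p(80)=15796476, p(81)=18004327, p(82)=20506255, p(83)=23338469, p(84)=26543660, p(85)=30167357, p(86)=34262962, p(87)=38887673, p(88)=44108109, p(89)=49995925, p(90)=56634173, p(91)=64112359, p(92)=72533807, p(93)=82010177, p(94)=92669720, p(95)=104651419, p(96)=118114304, p(97)=133230930, p(98)=150198136, p(99)=169229875.
Final step: p(100) = p(99) + p(98) - p(95) - p(93) + p(88) + p(85) - p(78) - p(74) + p(65) + p(60) - p(49) - p(43) + p(30) + p(23) - p(8) - p(0)
= 169229875 + 150198136 - 104651419 - 82010177 + 44108109 + 30167357 - 12132164 - 7089500 + 2012558 + 966467 - 173525 - 63261 + 5604 + 1255 - 22 - 1
= 190569292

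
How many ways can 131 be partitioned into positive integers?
5964539504

p(n) counts ways to write n as a sum of positive integers (order ignored).
Euler's pentagonal recurrence: p(k) = p(k-1) + p(k-2) - p(k-5) - p(k-7) + p(k-12) + p(k-15) - ... (offsets j(3j∓1)/2, signs ++--, p(0)=1, p(<0)=0).
DP table for k = 0..130: p(0)=1, p(1)=1, p(2)=2, p(3)=3, p(4)=5, p(5)=7, p(6)=11, p(7)=15, p(8)=22, p(9)=30, p(10)=42, p(11)=56, p(12)=77, p(13)=101, p(14)=135, p(15)=176, p(16)=231, p(17)=297, p(18)=385, p(19)=490, p(20)=627, p(21)=792, p(22)=1002, p(23)=1255, p(24)=1575, p(25)=1958, p(26)=2436, p(27)=3010, p(28)=3718, p(29)=4565, p(30)=5604, p(31)=6842, p(32)=8349, p(33)=10143, p(34)=12310, p(35)=14883, p(36)=17977, p(37)=21637, p(38)=26015, p(39)=31185, p(40)=37338, p(41)=44583, p(42)=53174, p(43)=63261, p(44)=75175, p(45)=89134, p(46)=105558, p(47)=124754, p(48)=147273, p(49)=173525, p(50)=204226, p(51)=239943, p(52)=281589, p(53)=329931, p(54)=386155, p(55)=451276, p(56)=526823, p(57)=614154, p(58)=715220, p(59)=831820, p(60)=966467, p(61)=1121505, p(62)=1300156, p(63)=1505499, p(64)=1741630, p(65)=2012558, p(66)=2323520, p(67)=2679689, p(68)=3087735, p(69)=3554345, p(70)=4087968, p(71)=4697205, p(72)=5392783, p(73)=6185689, p(74)=7089500, p(75)=8118264, p(76)=9289091, p(77)=10619863, p(78)=12132164, p(79)=13848650, p(80)=15796476, p(81)=18004327, p(82)=20506255, p(83)=23338469, p(84)=26543660, p(85)=30167357, p(86)=34262962, p(87)=38887673, p(88)=44108109, p(89)=49995925, p(90)=56634173, p(91)=64112359, p(92)=72533807, p(93)=82010177, p(94)=92669720, p(95)=104651419, p(96)=118114304, p(97)=133230930, p(98)=150198136, p(99)=169229875, p(100)=190569292, p(101)=214481126, p(102)=241265379, p(103)=271248950, p(104)=304801365, p(105)=342325709, p(106)=384276336, p(107)=431149389, p(108)=483502844, p(109)=541946240, p(110)=607163746, p(111)=679903203, p(112)=761002156, p(113)=851376628, p(114)=952050665, p(115)=1064144451, p(116)=1188908248, p(117)=1327710076, p(118)=1482074143, p(119)=1653668665, p(120)=1844349560, p(121)=2056148051, p(122)=2291320912, p(123)=2552338241, p(124)=2841940500, p(125)=3163127352, p(126)=3519222692, p(127)=3913864295, p(128)=4351078600, p(129)=4835271870, p(130)=5371315400.
Final step: p(131) = p(130) + p(129) - p(126) - p(124) + p(119) + p(116) - p(109) - p(105) + p(96) + p(91) - p(80) - p(74) + p(61) + p(54) - p(39) - p(31) + p(14) + p(5)
= 5371315400 + 4835271870 - 3519222692 - 2841940500 + 1653668665 + 1188908248 - 541946240 - 342325709 + 118114304 + 64112359 - 15796476 - 7089500 + 1121505 + 386155 - 31185 - 6842 + 135 + 7
= 5964539504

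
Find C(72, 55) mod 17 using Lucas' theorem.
4

Using Lucas' theorem:
Write n=72 and k=55 in base 17:
n in base 17: [4, 4]
k in base 17: [3, 4]
C(72,55) mod 17 = ∏ C(n_i, k_i) mod 17
Digit binomials (mod 17): C(4,3) = 4; C(4,4) = 1
Product: 4 × 1 = 4 ≡ 4 (mod 17)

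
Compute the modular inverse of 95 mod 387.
110

gcd(95, 387) = 1, so the inverse exists.
Extended Euclidean algorithm on (387, 95):
387 = 4 × 95 + 7  ⟹  7 = (1)·387 + (-4)·95
95 = 13 × 7 + 4  ⟹  4 = (-13)·387 + (53)·95
7 = 1 × 4 + 3  ⟹  3 = (14)·387 + (-57)·95
4 = 1 × 3 + 1  ⟹  1 = (-27)·387 + (110)·95
So (110)·95 ≡ 1 (mod 387), i.e. 95^(-1) ≡ 110 (mod 387).
Check: 95 × 110 = 10450 ≡ 1 (mod 387)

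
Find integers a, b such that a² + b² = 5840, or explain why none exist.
8² + 76² (a=8, b=76)

Factorization: 5840 = 2^4 × 5 × 73
By Fermat: n is sum of two squares iff every prime p ≡ 3 (mod 4) appears to even power.
All primes ≡ 3 (mod 4) appear to even power.
Search a = 0, 1, 2, … for 5840 - a² a perfect square: first hit at a = 8: 5840 - 64 = 5776 = 76².
5840 = 8² + 76² = 64 + 5776 ✓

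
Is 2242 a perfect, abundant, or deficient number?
deficient

Proper divisors of 2242: sum = 1 + 2 + 19 + 38 + 59 + 118 + 1121 = 1358
Since 1358 < 2242, 2242 is deficient.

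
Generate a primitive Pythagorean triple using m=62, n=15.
(3619, 1860, 4069)

Euclid's formula: a = m² - n², b = 2mn, c = m² + n²
m = 62, n = 15
a = 62² - 15² = 3844 - 225 = 3619
b = 2 × 62 × 15 = 1860
c = 62² + 15² = 3844 + 225 = 4069
Verification: 3619² + 1860² = 13097161 + 3459600 = 16556761 = 4069² ✓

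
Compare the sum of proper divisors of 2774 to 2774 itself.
deficient

Proper divisors of 2774: sum = 1 + 2 + 19 + 38 + 73 + 146 + 1387 = 1666
Since 1666 < 2774, 2774 is deficient.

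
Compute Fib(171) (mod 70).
54

Matrix identity: Q^n = [[F_(n+1), F_n], [F_n, F_(n-1)]] with Q = [[1,1],[1,0]].
n = 171 = 10101011₂. Square-and-multiply, entries mod 70:
Q^1 = [[1,1],[1,0]]
Q^2 = (Q^1)² = [[2,1],[1,1]]
Q^5 = (Q^2)²·Q = [[8,5],[5,3]]
Q^10 = (Q^5)² = [[19,55],[55,34]]
Q^21 = (Q^10)²·Q = [[1,26],[26,45]]
Q^42 = (Q^21)² = [[47,6],[6,41]]
Q^85 = (Q^42)²·Q = [[43,5],[5,38]]
Q^171 = (Q^85)²·Q = [[39,54],[54,55]]
F_171 mod 70 = Q^171[0][1] = 54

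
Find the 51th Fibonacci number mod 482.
154

Matrix identity: Q^n = [[F_(n+1), F_n], [F_n, F_(n-1)]] with Q = [[1,1],[1,0]].
n = 51 = 110011₂. Square-and-multiply, entries mod 482:
Q^1 = [[1,1],[1,0]]
Q^3 = (Q^1)²·Q = [[3,2],[2,1]]
Q^6 = (Q^3)² = [[13,8],[8,5]]
Q^12 = (Q^6)² = [[233,144],[144,89]]
Q^25 = (Q^12)²·Q = [[411,315],[315,96]]
Q^51 = (Q^25)²·Q = [[317,154],[154,163]]
F_51 mod 482 = Q^51[0][1] = 154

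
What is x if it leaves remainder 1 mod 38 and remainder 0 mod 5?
115

Using Chinese Remainder Theorem:
M = 38 × 5 = 190
M1 = 5, M2 = 38
y1 = 5^(-1) mod 38 = 23
y2 = 38^(-1) mod 5 = 2
x = (1×5×23 + 0×38×2) mod 190 = 115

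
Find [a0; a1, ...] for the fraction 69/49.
[1; 2, 2, 4, 2]

Euclidean algorithm steps:
69 = 1 × 49 + 20
49 = 2 × 20 + 9
20 = 2 × 9 + 2
9 = 4 × 2 + 1
2 = 2 × 1 + 0
Continued fraction: [1; 2, 2, 4, 2]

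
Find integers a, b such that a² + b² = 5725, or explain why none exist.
10² + 75² (a=10, b=75)

Factorization: 5725 = 5^2 × 229
By Fermat: n is sum of two squares iff every prime p ≡ 3 (mod 4) appears to even power.
All primes ≡ 3 (mod 4) appear to even power.
Search a = 0, 1, 2, … for 5725 - a² a perfect square: first hit at a = 10: 5725 - 100 = 5625 = 75².
5725 = 10² + 75² = 100 + 5625 ✓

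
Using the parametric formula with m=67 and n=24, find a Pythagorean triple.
(3913, 3216, 5065)

Euclid's formula: a = m² - n², b = 2mn, c = m² + n²
m = 67, n = 24
a = 67² - 24² = 4489 - 576 = 3913
b = 2 × 67 × 24 = 3216
c = 67² + 24² = 4489 + 576 = 5065
Verification: 3913² + 3216² = 15311569 + 10342656 = 25654225 = 5065² ✓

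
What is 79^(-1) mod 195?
79

gcd(79, 195) = 1, so the inverse exists.
Extended Euclidean algorithm on (195, 79):
195 = 2 × 79 + 37  ⟹  37 = (1)·195 + (-2)·79
79 = 2 × 37 + 5  ⟹  5 = (-2)·195 + (5)·79
37 = 7 × 5 + 2  ⟹  2 = (15)·195 + (-37)·79
5 = 2 × 2 + 1  ⟹  1 = (-32)·195 + (79)·79
So (79)·79 ≡ 1 (mod 195), i.e. 79^(-1) ≡ 79 (mod 195).
Check: 79 × 79 = 6241 ≡ 1 (mod 195)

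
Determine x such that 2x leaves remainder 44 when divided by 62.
x ≡ 22 (mod 31)

gcd(2, 62) = 2, which divides 44, so solutions exist.
Divide through by 2: x ≡ 22 (mod 31).
The coefficient of x is now 1, so x ≡ 22 (mod 31).
Check: 2 × 22 = 44 ≡ 44 (mod 62).
x ≡ 22 (mod 31), giving 2 solutions mod 62.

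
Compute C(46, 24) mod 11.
6

Using Lucas' theorem:
Write n=46 and k=24 in base 11:
n in base 11: [4, 2]
k in base 11: [2, 2]
C(46,24) mod 11 = ∏ C(n_i, k_i) mod 11
Digit binomials (mod 11): C(4,2) = 6; C(2,2) = 1
Product: 6 × 1 = 6 ≡ 6 (mod 11)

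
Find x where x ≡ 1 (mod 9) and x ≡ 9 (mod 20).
109

Using Chinese Remainder Theorem:
M = 9 × 20 = 180
M1 = 20, M2 = 9
y1 = 20^(-1) mod 9 = 5
y2 = 9^(-1) mod 20 = 9
x = (1×20×5 + 9×9×9) mod 180 = 109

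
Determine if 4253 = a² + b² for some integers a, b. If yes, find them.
38² + 53² (a=38, b=53)

Factorization: 4253 = 4253
By Fermat: n is sum of two squares iff every prime p ≡ 3 (mod 4) appears to even power.
All primes ≡ 3 (mod 4) appear to even power.
Search a = 0, 1, 2, … for 4253 - a² a perfect square: first hit at a = 38: 4253 - 1444 = 2809 = 53².
4253 = 38² + 53² = 1444 + 2809 ✓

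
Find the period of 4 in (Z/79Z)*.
39

79 is prime, so ord(4) divides φ(79) = 78.
Divisors of 78: 1, 2, 3, 6, 13, 26, 39, 78.
Repeated squaring: 4^1 ≡ 4, 4^2 ≡ 16, 4^4 ≡ 19, 4^8 ≡ 45, 4^16 ≡ 50, 4^32 ≡ 51, 4^64 ≡ 73 (mod 79).
Test 4^d mod 79 for each divisor d in increasing order:
4^1 ≡ 4
4^2 ≡ 16
4^3 = 4^2·4^1 ≡ 64
4^6 = 4^4·4^2 ≡ 67
4^13 = 4^8·4^4·4^1 ≡ 23
4^26 = 4^16·4^8·4^2 ≡ 55
4^39 = 4^32·4^4·4^2·4^1 ≡ 1  ← first divisor giving 1
The order is 39.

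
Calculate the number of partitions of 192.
1987276856363

p(n) counts ways to write n as a sum of positive integers (order ignored).
Euler's pentagonal recurrence: p(k) = p(k-1) + p(k-2) - p(k-5) - p(k-7) + p(k-12) + p(k-15) - ... (offsets j(3j∓1)/2, signs ++--, p(0)=1, p(<0)=0).
DP table for k = 0..191: p(0)=1, p(1)=1, p(2)=2, p(3)=3, p(4)=5, p(5)=7, p(6)=11, p(7)=15, p(8)=22, p(9)=30, p(10)=42, p(11)=56, p(12)=77, p(13)=101, p(14)=135, p(15)=176, p(16)=231, p(17)=297, p(18)=385, p(19)=490, p(20)=627, p(21)=792, p(22)=1002, p(23)=1255, p(24)=1575, p(25)=1958, p(26)=2436, p(27)=3010, p(28)=3718, p(29)=4565, p(30)=5604, p(31)=6842, p(32)=8349, p(33)=10143, p(34)=12310, p(35)=14883, p(36)=17977, p(37)=21637, p(38)=26015, p(39)=31185, p(40)=37338, p(41)=44583, p(42)=53174, p(43)=63261, p(44)=75175, p(45)=89134, p(46)=105558, p(47)=124754, p(48)=147273, p(49)=173525, p(50)=204226, p(51)=239943, p(52)=281589, p(53)=329931, p(54)=386155, p(55)=451276, p(56)=526823, p(57)=614154, p(58)=715220, p(59)=831820, p(60)=966467, p(61)=1121505, p(62)=1300156, p(63)=1505499, p(64)=1741630, p(65)=2012558, p(66)=2323520, p(67)=2679689, p(68)=3087735, p(69)=3554345, p(70)=4087968, p(71)=4697205, p(72)=5392783, p(73)=6185689, p(74)=7089500, p(75)=8118264, p(76)=9289091, p(77)=10619863, p(78)=12132164, p(79)=13848650, p(80)=15796476, p(81)=18004327, p(82)=20506255, p(83)=23338469, p(84)=26543660, p(85)=30167357, p(86)=34262962, p(87)=38887673, p(88)=44108109, p(89)=49995925, p(90)=56634173, p(91)=64112359, p(92)=72533807, p(93)=82010177, p(94)=92669720, p(95)=104651419, p(96)=118114304, p(97)=133230930, p(98)=150198136, p(99)=169229875, p(100)=190569292, p(101)=214481126, p(102)=241265379, p(103)=271248950, p(104)=304801365, p(105)=342325709, p(106)=384276336, p(107)=431149389, p(108)=483502844, p(109)=541946240, p(110)=607163746, p(111)=679903203, p(112)=761002156, p(113)=851376628, p(114)=952050665, p(115)=1064144451, p(116)=1188908248, p(117)=1327710076, p(118)=1482074143, p(119)=1653668665, p(120)=1844349560, p(121)=2056148051, p(122)=2291320912, p(123)=2552338241, p(124)=2841940500, p(125)=3163127352, p(126)=3519222692, p(127)=3913864295, p(128)=4351078600, p(129)=4835271870, p(130)=5371315400, p(131)=5964539504, p(132)=6620830889, p(133)=7346629512, p(134)=8149040695, p(135)=9035836076, p(136)=10015581680, p(137)=11097645016, p(138)=12292341831, p(139)=13610949895, p(140)=15065878135, p(141)=16670689208, p(142)=18440293320, p(143)=20390982757, p(144)=22540654445, p(145)=24908858009, p(146)=27517052599, p(147)=30388671978, p(148)=33549419497, p(149)=37027355200, p(150)=40853235313, p(151)=45060624582, p(152)=49686288421, p(153)=54770336324, p(154)=60356673280, p(155)=66493182097, p(156)=73232243759, p(157)=80630964769, p(158)=88751778802, p(159)=97662728555, p(160)=107438159466, p(161)=118159068427, p(162)=129913904637, p(163)=142798995930, p(164)=156919475295, p(165)=172389800255, p(166)=189334822579, p(167)=207890420102, p(168)=228204732751, p(169)=250438925115, p(170)=274768617130, p(171)=301384802048, p(172)=330495499613, p(173)=362326859895, p(174)=397125074750, p(175)=435157697830, p(176)=476715857290, p(177)=522115831195, p(178)=571701605655, p(179)=625846753120, p(180)=684957390936, p(181)=749474411781, p(182)=819876908323, p(183)=896684817527, p(184)=980462880430, p(185)=1071823774337, p(186)=1171432692373, p(187)=1280011042268, p(188)=1398341745571, p(189)=1527273599625, p(190)=1667727404093, p(191)=1820701100652.
Final step: p(192) = p(191) + p(190) - p(187) - p(185) + p(180) + p(177) - p(170) - p(166) + p(157) + p(152) - p(141) - p(135) + p(122) + p(115) - p(100) - p(92) + p(75) + p(66) - p(47) - p(37) + p(16) + p(5)
= 1820701100652 + 1667727404093 - 1280011042268 - 1071823774337 + 684957390936 + 522115831195 - 274768617130 - 189334822579 + 80630964769 + 49686288421 - 16670689208 - 9035836076 + 2291320912 + 1064144451 - 190569292 - 72533807 + 8118264 + 2323520 - 124754 - 21637 + 231 + 7
= 1987276856363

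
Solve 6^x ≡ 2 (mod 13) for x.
5

Baby-step giant-step with step n = ⌈√13⌉ = 4.
Baby steps 6^j mod 13 (j:value) for j=0..3: 0:1, 1:6, 2:10, 3:8.
Giant-step multiplier: 6^(-4) ≡ 6^(12-4) = 6^8 ≡ 3 (mod 13).
Giant steps γ_i = 2·3^i mod 13: γ_0=2, γ_1=6 (in table at j=1).
x = i·n + j = 1·4 + 1 = 5.
Check: 6^5 ≡ 2 (mod 13).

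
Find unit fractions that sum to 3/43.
1/15 + 1/323 + 1/208335

Greedy algorithm:
3/43: ceiling(43/3) = 15, use 1/15
2/645: ceiling(645/2) = 323, use 1/323
1/208335: ceiling(208335/1) = 208335, use 1/208335
Result: 3/43 = 1/15 + 1/323 + 1/208335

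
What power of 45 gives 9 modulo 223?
122

Baby-step giant-step with step n = ⌈√223⌉ = 15.
Baby steps 45^j mod 223 (j:value) for j=0..14: 0:1, 1:45, 2:18, 3:141, 4:101, 5:85, 6:34, 7:192, 8:166, 9:111, 10:89, 11:214, 12:41, 13:61, 14:69.
Giant-step multiplier: 45^(-15) ≡ 45^(222-15) = 45^207 ≡ 118 (mod 223).
Giant steps γ_i = 9·118^i mod 223: γ_0=9, γ_1=170, γ_2=213, γ_3=158, γ_4=135, γ_5=97, γ_6=73, γ_7=140, γ_8=18 (in table at j=2).
x = i·n + j = 8·15 + 2 = 122.
Check: 45^122 ≡ 9 (mod 223).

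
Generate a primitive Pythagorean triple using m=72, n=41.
(3503, 5904, 6865)

Euclid's formula: a = m² - n², b = 2mn, c = m² + n²
m = 72, n = 41
a = 72² - 41² = 5184 - 1681 = 3503
b = 2 × 72 × 41 = 5904
c = 72² + 41² = 5184 + 1681 = 6865
Verification: 3503² + 5904² = 12271009 + 34857216 = 47128225 = 6865² ✓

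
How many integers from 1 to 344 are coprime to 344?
168

344 = 2^3 × 43
φ(n) = n × ∏(1 - 1/p) for each prime p dividing n
φ(344) = 344 × (1 - 1/2) × (1 - 1/43) = 168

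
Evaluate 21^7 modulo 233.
172

Repeated squaring. Binary of 7 = 111.
21^1 ≡ 21 (mod 233); 21^2 ≡ 208 (mod 233); 21^4 ≡ 159 (mod 233)
21^7 = 21^1 × 21^2 × 21^4 ≡ 172 (mod 233)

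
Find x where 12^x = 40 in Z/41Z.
20

Baby-step giant-step with step n = ⌈√41⌉ = 7.
Baby steps 12^j mod 41 (j:value) for j=0..6: 0:1, 1:12, 2:21, 3:6, 4:31, 5:3, 6:36.
Giant-step multiplier: 12^(-7) ≡ 12^(40-7) = 12^33 ≡ 28 (mod 41).
Giant steps γ_i = 40·28^i mod 41: γ_0=40, γ_1=13, γ_2=36 (in table at j=6).
x = i·n + j = 2·7 + 6 = 20.
Check: 12^20 ≡ 40 (mod 41).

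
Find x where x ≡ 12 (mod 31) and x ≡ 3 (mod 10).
43

Using Chinese Remainder Theorem:
M = 31 × 10 = 310
M1 = 10, M2 = 31
y1 = 10^(-1) mod 31 = 28
y2 = 31^(-1) mod 10 = 1
x = (12×10×28 + 3×31×1) mod 310 = 43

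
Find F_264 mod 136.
8

Matrix identity: Q^n = [[F_(n+1), F_n], [F_n, F_(n-1)]] with Q = [[1,1],[1,0]].
n = 264 = 100001000₂. Square-and-multiply, entries mod 136:
Q^1 = [[1,1],[1,0]]
Q^2 = (Q^1)² = [[2,1],[1,1]]
Q^4 = (Q^2)² = [[5,3],[3,2]]
Q^8 = (Q^4)² = [[34,21],[21,13]]
Q^16 = (Q^8)² = [[101,35],[35,66]]
Q^33 = (Q^16)²·Q = [[135,2],[2,133]]
Q^66 = (Q^33)² = [[5,128],[128,13]]
Q^132 = (Q^66)² = [[89,128],[128,97]]
Q^264 = (Q^132)² = [[97,8],[8,89]]
F_264 mod 136 = Q^264[0][1] = 8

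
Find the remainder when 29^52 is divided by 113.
8

Repeated squaring. Binary of 52 = 110100.
29^1 ≡ 29 (mod 113); 29^2 ≡ 50 (mod 113); 29^4 ≡ 14 (mod 113); 29^8 ≡ 83 (mod 113); 29^16 ≡ 109 (mod 113); 29^32 ≡ 16 (mod 113)
29^52 = 29^4 × 29^16 × 29^32 ≡ 8 (mod 113)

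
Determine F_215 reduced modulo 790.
705

Matrix identity: Q^n = [[F_(n+1), F_n], [F_n, F_(n-1)]] with Q = [[1,1],[1,0]].
n = 215 = 11010111₂. Square-and-multiply, entries mod 790:
Q^1 = [[1,1],[1,0]]
Q^3 = (Q^1)²·Q = [[3,2],[2,1]]
Q^6 = (Q^3)² = [[13,8],[8,5]]
Q^13 = (Q^6)²·Q = [[377,233],[233,144]]
Q^26 = (Q^13)² = [[498,523],[523,765]]
Q^53 = (Q^26)²·Q = [[242,133],[133,109]]
Q^107 = (Q^53)²·Q = [[486,413],[413,73]]
Q^215 = (Q^107)²·Q = [[102,705],[705,187]]
F_215 mod 790 = Q^215[0][1] = 705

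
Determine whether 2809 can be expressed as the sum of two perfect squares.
0² + 53² (a=0, b=53)

Factorization: 2809 = 53^2
By Fermat: n is sum of two squares iff every prime p ≡ 3 (mod 4) appears to even power.
All primes ≡ 3 (mod 4) appear to even power.
Search a = 0, 1, 2, … for 2809 - a² a perfect square: first hit at a = 0: 2809 - 0 = 2809 = 53².
2809 = 0² + 53² = 0 + 2809 ✓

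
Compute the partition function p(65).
2012558

p(n) counts ways to write n as a sum of positive integers (order ignored).
Euler's pentagonal recurrence: p(k) = p(k-1) + p(k-2) - p(k-5) - p(k-7) + p(k-12) + p(k-15) - ... (offsets j(3j∓1)/2, signs ++--, p(0)=1, p(<0)=0).
DP table for k = 0..64: p(0)=1, p(1)=1, p(2)=2, p(3)=3, p(4)=5, p(5)=7, p(6)=11, p(7)=15, p(8)=22, p(9)=30, p(10)=42, p(11)=56, p(12)=77, p(13)=101, p(14)=135, p(15)=176, p(16)=231, p(17)=297, p(18)=385, p(19)=490, p(20)=627, p(21)=792, p(22)=1002, p(23)=1255, p(24)=1575, p(25)=1958, p(26)=2436, p(27)=3010, p(28)=3718, p(29)=4565, p(30)=5604, p(31)=6842, p(32)=8349, p(33)=10143, p(34)=12310, p(35)=14883, p(36)=17977, p(37)=21637, p(38)=26015, p(39)=31185, p(40)=37338, p(41)=44583, p(42)=53174, p(43)=63261, p(44)=75175, p(45)=89134, p(46)=105558, p(47)=124754, p(48)=147273, p(49)=173525, p(50)=204226, p(51)=239943, p(52)=281589, p(53)=329931, p(54)=386155, p(55)=451276, p(56)=526823, p(57)=614154, p(58)=715220, p(59)=831820, p(60)=966467, p(61)=1121505, p(62)=1300156, p(63)=1505499, p(64)=1741630.
Final step: p(65) = p(64) + p(63) - p(60) - p(58) + p(53) + p(50) - p(43) - p(39) + p(30) + p(25) - p(14) - p(8)
= 1741630 + 1505499 - 966467 - 715220 + 329931 + 204226 - 63261 - 31185 + 5604 + 1958 - 135 - 22
= 2012558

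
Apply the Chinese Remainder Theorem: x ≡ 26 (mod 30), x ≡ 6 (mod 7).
146

Using Chinese Remainder Theorem:
M = 30 × 7 = 210
M1 = 7, M2 = 30
y1 = 7^(-1) mod 30 = 13
y2 = 30^(-1) mod 7 = 4
x = (26×7×13 + 6×30×4) mod 210 = 146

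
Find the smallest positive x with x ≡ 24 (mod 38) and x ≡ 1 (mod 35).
176

Using Chinese Remainder Theorem:
M = 38 × 35 = 1330
M1 = 35, M2 = 38
y1 = 35^(-1) mod 38 = 25
y2 = 38^(-1) mod 35 = 12
x = (24×35×25 + 1×38×12) mod 1330 = 176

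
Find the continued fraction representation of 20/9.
[2; 4, 2]

Euclidean algorithm steps:
20 = 2 × 9 + 2
9 = 4 × 2 + 1
2 = 2 × 1 + 0
Continued fraction: [2; 4, 2]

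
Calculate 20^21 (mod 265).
145

Repeated squaring. Binary of 21 = 10101.
20^1 ≡ 20 (mod 265); 20^2 ≡ 135 (mod 265); 20^4 ≡ 205 (mod 265); 20^8 ≡ 155 (mod 265); 20^16 ≡ 175 (mod 265)
20^21 = 20^1 × 20^4 × 20^16 ≡ 145 (mod 265)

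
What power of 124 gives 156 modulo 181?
102

Baby-step giant-step with step n = ⌈√181⌉ = 14.
Baby steps 124^j mod 181 (j:value) for j=0..13: 0:1, 1:124, 2:172, 3:151, 4:81, 5:89, 6:176, 7:104, 8:45, 9:150, 10:138, 11:98, 12:25, 13:23.
Giant-step multiplier: 124^(-14) ≡ 124^(180-14) = 124^166 ≡ 37 (mod 181).
Giant steps γ_i = 156·37^i mod 181: γ_0=156, γ_1=161, γ_2=165, γ_3=132, γ_4=178, γ_5=70, γ_6=56, γ_7=81 (in table at j=4).
x = i·n + j = 7·14 + 4 = 102.
Check: 124^102 ≡ 156 (mod 181).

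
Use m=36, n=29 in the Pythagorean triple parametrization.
(455, 2088, 2137)

Euclid's formula: a = m² - n², b = 2mn, c = m² + n²
m = 36, n = 29
a = 36² - 29² = 1296 - 841 = 455
b = 2 × 36 × 29 = 2088
c = 36² + 29² = 1296 + 841 = 2137
Verification: 455² + 2088² = 207025 + 4359744 = 4566769 = 2137² ✓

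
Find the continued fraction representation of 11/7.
[1; 1, 1, 3]

Euclidean algorithm steps:
11 = 1 × 7 + 4
7 = 1 × 4 + 3
4 = 1 × 3 + 1
3 = 3 × 1 + 0
Continued fraction: [1; 1, 1, 3]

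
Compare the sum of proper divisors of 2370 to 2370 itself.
abundant

Proper divisors of 2370: sum = 1 + 2 + 3 + 5 + 6 + 10 + 15 + 30 + 79 + 158 + 237 + 395 + 474 + 790 + 1185 = 3390
Since 3390 > 2370, 2370 is abundant.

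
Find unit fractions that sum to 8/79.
1/10 + 1/790

Greedy algorithm:
8/79: ceiling(79/8) = 10, use 1/10
1/790: ceiling(790/1) = 790, use 1/790
Result: 8/79 = 1/10 + 1/790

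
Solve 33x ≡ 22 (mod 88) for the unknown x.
x ≡ 6 (mod 8)

gcd(33, 88) = 11, which divides 22, so solutions exist.
Divide through by 11: 3x ≡ 2 (mod 8).
Find 3^(-1) mod 8 by the extended Euclidean algorithm:
8 = 2 × 3 + 2  ⟹  2 = (1)·8 + (-2)·3
3 = 1 × 2 + 1  ⟹  1 = (-1)·8 + (3)·3
So (3)·3 ≡ 1 (mod 8), i.e. 3^(-1) ≡ 3 (mod 8).
x ≡ 3 × 2 = 6 ≡ 6 (mod 8).
Check: 33 × 6 = 198 ≡ 22 (mod 88).
x ≡ 6 (mod 8), giving 11 solutions mod 88.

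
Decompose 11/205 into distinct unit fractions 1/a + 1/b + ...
1/19 + 1/974 + 1/3793730

Greedy algorithm:
11/205: ceiling(205/11) = 19, use 1/19
4/3895: ceiling(3895/4) = 974, use 1/974
1/3793730: ceiling(3793730/1) = 3793730, use 1/3793730
Result: 11/205 = 1/19 + 1/974 + 1/3793730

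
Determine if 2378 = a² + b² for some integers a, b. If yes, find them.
13² + 47² (a=13, b=47)

Factorization: 2378 = 2 × 29 × 41
By Fermat: n is sum of two squares iff every prime p ≡ 3 (mod 4) appears to even power.
All primes ≡ 3 (mod 4) appear to even power.
Search a = 0, 1, 2, … for 2378 - a² a perfect square: first hit at a = 13: 2378 - 169 = 2209 = 47².
2378 = 13² + 47² = 169 + 2209 ✓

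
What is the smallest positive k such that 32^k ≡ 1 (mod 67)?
66

67 is prime, so ord(32) divides φ(67) = 66.
Divisors of 66: 1, 2, 3, 6, 11, 22, 33, 66.
Repeated squaring: 32^1 ≡ 32, 32^2 ≡ 19, 32^4 ≡ 26, 32^8 ≡ 6, 32^16 ≡ 36, 32^32 ≡ 23, 32^64 ≡ 60 (mod 67).
Test 32^d mod 67 for each divisor d in increasing order:
32^1 ≡ 32
32^2 ≡ 19
32^3 = 32^2·32^1 ≡ 5
32^6 = 32^4·32^2 ≡ 25
32^11 = 32^8·32^2·32^1 ≡ 30
32^22 = 32^16·32^4·32^2 ≡ 29
32^33 = 32^32·32^1 ≡ 66
32^66 = 32^64·32^2 ≡ 1  ← first divisor giving 1
The order is 66.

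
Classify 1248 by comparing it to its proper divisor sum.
abundant

Proper divisors of 1248: sum = 1 + 2 + 3 + 4 + 6 + 8 + 12 + 13 + ... + 208 + 312 + 416 + 624 (23 divisors) = 2280
Since 2280 > 1248, 1248 is abundant.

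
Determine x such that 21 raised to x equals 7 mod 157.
111

Baby-step giant-step with step n = ⌈√157⌉ = 13.
Baby steps 21^j mod 157 (j:value) for j=0..12: 0:1, 1:21, 2:127, 3:155, 4:115, 5:60, 6:4, 7:84, 8:37, 9:149, 10:146, 11:83, 12:16.
Giant-step multiplier: 21^(-13) ≡ 21^(156-13) = 21^143 ≡ 50 (mod 157).
Giant steps γ_i = 7·50^i mod 157: γ_0=7, γ_1=36, γ_2=73, γ_3=39, γ_4=66, γ_5=3, γ_6=150, γ_7=121, γ_8=84 (in table at j=7).
x = i·n + j = 8·13 + 7 = 111.
Check: 21^111 ≡ 7 (mod 157).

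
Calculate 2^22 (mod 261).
34

Repeated squaring. Binary of 22 = 10110.
2^1 ≡ 2 (mod 261); 2^2 ≡ 4 (mod 261); 2^4 ≡ 16 (mod 261); 2^8 ≡ 256 (mod 261); 2^16 ≡ 25 (mod 261)
2^22 = 2^2 × 2^4 × 2^16 ≡ 34 (mod 261)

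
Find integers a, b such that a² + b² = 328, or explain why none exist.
2² + 18² (a=2, b=18)

Factorization: 328 = 2^3 × 41
By Fermat: n is sum of two squares iff every prime p ≡ 3 (mod 4) appears to even power.
All primes ≡ 3 (mod 4) appear to even power.
Search a = 0, 1, 2, … for 328 - a² a perfect square: first hit at a = 2: 328 - 4 = 324 = 18².
328 = 2² + 18² = 4 + 324 ✓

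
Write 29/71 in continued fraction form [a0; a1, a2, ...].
[0; 2, 2, 4, 3]

Euclidean algorithm steps:
29 = 0 × 71 + 29
71 = 2 × 29 + 13
29 = 2 × 13 + 3
13 = 4 × 3 + 1
3 = 3 × 1 + 0
Continued fraction: [0; 2, 2, 4, 3]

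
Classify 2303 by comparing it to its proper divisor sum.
deficient

Proper divisors of 2303: sum = 1 + 7 + 47 + 49 + 329 = 433
Since 433 < 2303, 2303 is deficient.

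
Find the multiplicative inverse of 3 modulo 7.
5

gcd(3, 7) = 1, so the inverse exists.
Extended Euclidean algorithm on (7, 3):
7 = 2 × 3 + 1  ⟹  1 = (1)·7 + (-2)·3
So (-2)·3 ≡ 1 (mod 7), i.e. 3^(-1) ≡ -2 ≡ 5 (mod 7).
Check: 3 × 5 = 15 ≡ 1 (mod 7)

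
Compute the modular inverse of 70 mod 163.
7

gcd(70, 163) = 1, so the inverse exists.
Extended Euclidean algorithm on (163, 70):
163 = 2 × 70 + 23  ⟹  23 = (1)·163 + (-2)·70
70 = 3 × 23 + 1  ⟹  1 = (-3)·163 + (7)·70
So (7)·70 ≡ 1 (mod 163), i.e. 70^(-1) ≡ 7 (mod 163).
Check: 70 × 7 = 490 ≡ 1 (mod 163)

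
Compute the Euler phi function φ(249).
164

249 = 3 × 83
φ(n) = n × ∏(1 - 1/p) for each prime p dividing n
φ(249) = 249 × (1 - 1/3) × (1 - 1/83) = 164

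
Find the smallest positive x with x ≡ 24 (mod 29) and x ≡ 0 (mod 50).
1300

Using Chinese Remainder Theorem:
M = 29 × 50 = 1450
M1 = 50, M2 = 29
y1 = 50^(-1) mod 29 = 18
y2 = 29^(-1) mod 50 = 19
x = (24×50×18 + 0×29×19) mod 1450 = 1300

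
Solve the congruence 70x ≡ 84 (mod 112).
x ≡ 6 (mod 8)

gcd(70, 112) = 14, which divides 84, so solutions exist.
Divide through by 14: 5x ≡ 6 (mod 8).
Find 5^(-1) mod 8 by the extended Euclidean algorithm:
8 = 1 × 5 + 3  ⟹  3 = (1)·8 + (-1)·5
5 = 1 × 3 + 2  ⟹  2 = (-1)·8 + (2)·5
3 = 1 × 2 + 1  ⟹  1 = (2)·8 + (-3)·5
So (-3)·5 ≡ 1 (mod 8), i.e. 5^(-1) ≡ -3 ≡ 5 (mod 8).
x ≡ 5 × 6 = 30 ≡ 6 (mod 8).
Check: 70 × 6 = 420 ≡ 84 (mod 112).
x ≡ 6 (mod 8), giving 14 solutions mod 112.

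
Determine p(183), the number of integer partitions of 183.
896684817527

p(n) counts ways to write n as a sum of positive integers (order ignored).
Euler's pentagonal recurrence: p(k) = p(k-1) + p(k-2) - p(k-5) - p(k-7) + p(k-12) + p(k-15) - ... (offsets j(3j∓1)/2, signs ++--, p(0)=1, p(<0)=0).
DP table for k = 0..182: p(0)=1, p(1)=1, p(2)=2, p(3)=3, p(4)=5, p(5)=7, p(6)=11, p(7)=15, p(8)=22, p(9)=30, p(10)=42, p(11)=56, p(12)=77, p(13)=101, p(14)=135, p(15)=176, p(16)=231, p(17)=297, p(18)=385, p(19)=490, p(20)=627, p(21)=792, p(22)=1002, p(23)=1255, p(24)=1575, p(25)=1958, p(26)=2436, p(27)=3010, p(28)=3718, p(29)=4565, p(30)=5604, p(31)=6842, p(32)=8349, p(33)=10143, p(34)=12310, p(35)=14883, p(36)=17977, p(37)=21637, p(38)=26015, p(39)=31185, p(40)=37338, p(41)=44583, p(42)=53174, p(43)=63261, p(44)=75175, p(45)=89134, p(46)=105558, p(47)=124754, p(48)=147273, p(49)=173525, p(50)=204226, p(51)=239943, p(52)=281589, p(53)=329931, p(54)=386155, p(55)=451276, p(56)=526823, p(57)=614154, p(58)=715220, p(59)=831820, p(60)=966467, p(61)=1121505, p(62)=1300156, p(63)=1505499, p(64)=1741630, p(65)=2012558, p(66)=2323520, p(67)=2679689, p(68)=3087735, p(69)=3554345, p(70)=4087968, p(71)=4697205, p(72)=5392783, p(73)=6185689, p(74)=7089500, p(75)=8118264, p(76)=9289091, p(77)=10619863, p(78)=12132164, p(79)=13848650, p(80)=15796476, p(81)=18004327, p(82)=20506255, p(83)=23338469, p(84)=26543660, p(85)=30167357, p(86)=34262962, p(87)=38887673, p(88)=44108109, p(89)=49995925, p(90)=56634173, p(91)=64112359, p(92)=72533807, p(93)=82010177, p(94)=92669720, p(95)=104651419, p(96)=118114304, p(97)=133230930, p(98)=150198136, p(99)=169229875, p(100)=190569292, p(101)=214481126, p(102)=241265379, p(103)=271248950, p(104)=304801365, p(105)=342325709, p(106)=384276336, p(107)=431149389, p(108)=483502844, p(109)=541946240, p(110)=607163746, p(111)=679903203, p(112)=761002156, p(113)=851376628, p(114)=952050665, p(115)=1064144451, p(116)=1188908248, p(117)=1327710076, p(118)=1482074143, p(119)=1653668665, p(120)=1844349560, p(121)=2056148051, p(122)=2291320912, p(123)=2552338241, p(124)=2841940500, p(125)=3163127352, p(126)=3519222692, p(127)=3913864295, p(128)=4351078600, p(129)=4835271870, p(130)=5371315400, p(131)=5964539504, p(132)=6620830889, p(133)=7346629512, p(134)=8149040695, p(135)=9035836076, p(136)=10015581680, p(137)=11097645016, p(138)=12292341831, p(139)=13610949895, p(140)=15065878135, p(141)=16670689208, p(142)=18440293320, p(143)=20390982757, p(144)=22540654445, p(145)=24908858009, p(146)=27517052599, p(147)=30388671978, p(148)=33549419497, p(149)=37027355200, p(150)=40853235313, p(151)=45060624582, p(152)=49686288421, p(153)=54770336324, p(154)=60356673280, p(155)=66493182097, p(156)=73232243759, p(157)=80630964769, p(158)=88751778802, p(159)=97662728555, p(160)=107438159466, p(161)=118159068427, p(162)=129913904637, p(163)=142798995930, p(164)=156919475295, p(165)=172389800255, p(166)=189334822579, p(167)=207890420102, p(168)=228204732751, p(169)=250438925115, p(170)=274768617130, p(171)=301384802048, p(172)=330495499613, p(173)=362326859895, p(174)=397125074750, p(175)=435157697830, p(176)=476715857290, p(177)=522115831195, p(178)=571701605655, p(179)=625846753120, p(180)=684957390936, p(181)=749474411781, p(182)=819876908323.
Final step: p(183) = p(182) + p(181) - p(178) - p(176) + p(171) + p(168) - p(161) - p(157) + p(148) + p(143) - p(132) - p(126) + p(113) + p(106) - p(91) - p(83) + p(66) + p(57) - p(38) - p(28) + p(7)
= 819876908323 + 749474411781 - 571701605655 - 476715857290 + 301384802048 + 228204732751 - 118159068427 - 80630964769 + 33549419497 + 20390982757 - 6620830889 - 3519222692 + 851376628 + 384276336 - 64112359 - 23338469 + 2323520 + 614154 - 26015 - 3718 + 15
= 896684817527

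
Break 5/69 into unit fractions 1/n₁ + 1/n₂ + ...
1/14 + 1/966

Greedy algorithm:
5/69: ceiling(69/5) = 14, use 1/14
1/966: ceiling(966/1) = 966, use 1/966
Result: 5/69 = 1/14 + 1/966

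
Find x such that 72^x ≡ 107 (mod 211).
168

Baby-step giant-step with step n = ⌈√211⌉ = 15.
Baby steps 72^j mod 211 (j:value) for j=0..14: 0:1, 1:72, 2:120, 3:200, 4:52, 5:157, 6:121, 7:61, 8:172, 9:146, 10:173, 11:7, 12:82, 13:207, 14:134.
Giant-step multiplier: 72^(-15) ≡ 72^(210-15) = 72^195 ≡ 40 (mod 211).
Giant steps γ_i = 107·40^i mod 211: γ_0=107, γ_1=60, γ_2=79, γ_3=206, γ_4=11, γ_5=18, γ_6=87, γ_7=104, γ_8=151, γ_9=132, γ_10=5, γ_11=200 (in table at j=3).
x = i·n + j = 11·15 + 3 = 168.
Check: 72^168 ≡ 107 (mod 211).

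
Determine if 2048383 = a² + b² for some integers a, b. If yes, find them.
Not possible

Factorization: 2048383 = 127^3
By Fermat: n is sum of two squares iff every prime p ≡ 3 (mod 4) appears to even power.
Prime(s) ≡ 3 (mod 4) with odd exponent: [(127, 3)]
Therefore 2048383 cannot be expressed as a² + b².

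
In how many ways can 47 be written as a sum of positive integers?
124754

p(n) counts ways to write n as a sum of positive integers (order ignored).
Euler's pentagonal recurrence: p(k) = p(k-1) + p(k-2) - p(k-5) - p(k-7) + p(k-12) + p(k-15) - ... (offsets j(3j∓1)/2, signs ++--, p(0)=1, p(<0)=0).
DP table for k = 0..46: p(0)=1, p(1)=1, p(2)=2, p(3)=3, p(4)=5, p(5)=7, p(6)=11, p(7)=15, p(8)=22, p(9)=30, p(10)=42, p(11)=56, p(12)=77, p(13)=101, p(14)=135, p(15)=176, p(16)=231, p(17)=297, p(18)=385, p(19)=490, p(20)=627, p(21)=792, p(22)=1002, p(23)=1255, p(24)=1575, p(25)=1958, p(26)=2436, p(27)=3010, p(28)=3718, p(29)=4565, p(30)=5604, p(31)=6842, p(32)=8349, p(33)=10143, p(34)=12310, p(35)=14883, p(36)=17977, p(37)=21637, p(38)=26015, p(39)=31185, p(40)=37338, p(41)=44583, p(42)=53174, p(43)=63261, p(44)=75175, p(45)=89134, p(46)=105558.
Final step: p(47) = p(46) + p(45) - p(42) - p(40) + p(35) + p(32) - p(25) - p(21) + p(12) + p(7)
= 105558 + 89134 - 53174 - 37338 + 14883 + 8349 - 1958 - 792 + 77 + 15
= 124754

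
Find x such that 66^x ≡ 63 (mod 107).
43

Baby-step giant-step with step n = ⌈√107⌉ = 11.
Baby steps 66^j mod 107 (j:value) for j=0..10: 0:1, 1:66, 2:76, 3:94, 4:105, 5:82, 6:62, 7:26, 8:4, 9:50, 10:90.
Giant-step multiplier: 66^(-11) ≡ 66^(106-11) = 66^95 ≡ 72 (mod 107).
Giant steps γ_i = 63·72^i mod 107: γ_0=63, γ_1=42, γ_2=28, γ_3=90 (in table at j=10).
x = i·n + j = 3·11 + 10 = 43.
Check: 66^43 ≡ 63 (mod 107).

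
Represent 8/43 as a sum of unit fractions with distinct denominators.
1/6 + 1/52 + 1/6708

Greedy algorithm:
8/43: ceiling(43/8) = 6, use 1/6
5/258: ceiling(258/5) = 52, use 1/52
1/6708: ceiling(6708/1) = 6708, use 1/6708
Result: 8/43 = 1/6 + 1/52 + 1/6708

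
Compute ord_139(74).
46

139 is prime, so ord(74) divides φ(139) = 138.
Divisors of 138: 1, 2, 3, 6, 23, 46, 69, 138.
Repeated squaring: 74^1 ≡ 74, 74^2 ≡ 55, 74^4 ≡ 106, 74^8 ≡ 116, 74^16 ≡ 112, 74^32 ≡ 34, 74^64 ≡ 44, 74^128 ≡ 129 (mod 139).
Test 74^d mod 139 for each divisor d in increasing order:
74^1 ≡ 74
74^2 ≡ 55
74^3 = 74^2·74^1 ≡ 39
74^6 = 74^4·74^2 ≡ 131
74^23 = 74^16·74^4·74^2·74^1 ≡ 138
74^46 = 74^32·74^8·74^4·74^2 ≡ 1  ← first divisor giving 1
The order is 46.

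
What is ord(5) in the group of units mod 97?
96

97 is prime, so ord(5) divides φ(97) = 96.
Divisors of 96: 1, 2, 3, 4, 6, 8, 12, 16, 24, 32, 48, 96.
Repeated squaring: 5^1 ≡ 5, 5^2 ≡ 25, 5^4 ≡ 43, 5^8 ≡ 6, 5^16 ≡ 36, 5^32 ≡ 35, 5^64 ≡ 61 (mod 97).
Test 5^d mod 97 for each divisor d in increasing order:
5^1 ≡ 5
5^2 ≡ 25
5^3 = 5^2·5^1 ≡ 28
5^4 ≡ 43
5^6 = 5^4·5^2 ≡ 8
5^8 ≡ 6
5^12 = 5^8·5^4 ≡ 64
5^16 ≡ 36
5^24 = 5^16·5^8 ≡ 22
5^32 ≡ 35
5^48 = 5^32·5^16 ≡ 96
5^96 = 5^64·5^32 ≡ 1  ← first divisor giving 1
The order is 96.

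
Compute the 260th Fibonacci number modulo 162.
87

Matrix identity: Q^n = [[F_(n+1), F_n], [F_n, F_(n-1)]] with Q = [[1,1],[1,0]].
n = 260 = 100000100₂. Square-and-multiply, entries mod 162:
Q^1 = [[1,1],[1,0]]
Q^2 = (Q^1)² = [[2,1],[1,1]]
Q^4 = (Q^2)² = [[5,3],[3,2]]
Q^8 = (Q^4)² = [[34,21],[21,13]]
Q^16 = (Q^8)² = [[139,15],[15,124]]
Q^32 = (Q^16)² = [[106,57],[57,49]]
Q^65 = (Q^32)²·Q = [[154,67],[67,87]]
Q^130 = (Q^65)² = [[17,109],[109,70]]
Q^260 = (Q^130)² = [[20,87],[87,95]]
F_260 mod 162 = Q^260[0][1] = 87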